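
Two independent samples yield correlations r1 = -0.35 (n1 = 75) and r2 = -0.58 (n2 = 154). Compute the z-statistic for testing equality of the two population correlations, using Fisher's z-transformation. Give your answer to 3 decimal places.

z1 = atanh(-0.35) = -0.365444,  z2 = atanh(-0.58) = -0.662463
SE = √(1/(n1−3) + 1/(n2−3)) = √(1/72 + 1/151) = √(0.0138889 + 0.0066225) = √0.0205114 = 0.143218
z = (z1 − z2)/SE = (-0.365444 − (-0.662463)) / 0.143218 = 0.297019 / 0.143218 = 2.074

2.074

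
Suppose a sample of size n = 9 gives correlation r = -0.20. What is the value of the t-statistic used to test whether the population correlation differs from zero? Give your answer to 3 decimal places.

-0.540

1 − r² = 1 − 0.0400 = 0.9600;  √(1−r²) = 0.979796
√(n−2) = √7 = 2.645751
t = r·√(n−2)/√(1−r²) = -0.20 · 2.645751 / 0.979796 = -0.540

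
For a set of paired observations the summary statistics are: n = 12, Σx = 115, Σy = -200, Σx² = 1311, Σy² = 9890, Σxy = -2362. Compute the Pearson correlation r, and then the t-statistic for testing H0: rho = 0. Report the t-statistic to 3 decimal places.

-1.301

S_xy = nΣxy − ΣxΣy = 12·(-2362) − 115·(-200) = -28344 − (-23000) = -5344
S_xx = nΣx² − (Σx)² = 12·1311 − 115² = 15732 − 13225 = 2507
S_yy = nΣy² − (Σy)² = 12·9890 − (-200)² = 118680 − 40000 = 78680
r = S_xy / √(S_xx·S_yy) = -5344 / √(2507·78680) = -5344 / √197250760 = -5344 / 14044.5990 = -0.3805
t = r·√(n−2)/√(1−r²) = -0.3805·√10 / √(1−0.144780) = -1.203247 / 0.924781 = -1.301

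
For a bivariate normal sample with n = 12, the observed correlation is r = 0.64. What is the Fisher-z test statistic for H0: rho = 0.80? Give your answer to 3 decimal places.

-1.021

z_r = atanh(0.64) = 0.758174,  z_0 = atanh(0.80) = 1.098612
SE = 1/√(n−3) = 1/√9 = 0.333333
z = (z_r − z_0)/SE = (0.758174 − 1.098612) / 0.333333 = -0.340438 / 0.333333 = -1.021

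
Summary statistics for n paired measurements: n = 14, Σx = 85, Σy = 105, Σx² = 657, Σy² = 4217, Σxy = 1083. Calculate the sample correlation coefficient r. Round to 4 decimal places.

0.6408

Numerator: nΣxy − (Σx)(Σy) = 14·1083 − (85)(105) = 6237
Denominator: √[(nΣx²−(Σx)²)(nΣy²−(Σy)²)]
  nΣx²−(Σx)² = 14·657 − 7225 = 1973;  nΣy²−(Σy)² = 14·4217 − 11025 = 48013
  √(1973·48013) = √94729649 = 9732.9158
r = 6237 / 9732.9158 = 0.6408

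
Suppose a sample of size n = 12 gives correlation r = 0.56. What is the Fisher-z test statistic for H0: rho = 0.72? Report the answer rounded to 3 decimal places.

-0.824

Fisher z: atanh(0.56) = 0.632833, atanh(0.72) = 0.907645
z = (z_r − z_0)·√(n−3) = (0.632833 − 0.907645)·√9 = -0.274812 · 3.000000 = -0.824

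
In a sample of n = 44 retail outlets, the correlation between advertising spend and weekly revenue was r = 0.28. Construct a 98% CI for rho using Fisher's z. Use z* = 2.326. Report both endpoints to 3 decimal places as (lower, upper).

(-0.075, 0.572)

z_r = atanh(0.28) = 0.287682;  SE = 1/√(n−3) = 1/√41 = 0.156174
z-limits: 0.287682 ± 2.326·0.156174 = 0.287682 ± 0.363261 = [-0.075579, 0.650943]
ρ-limits: (tanh -0.075579, tanh 0.650943) = (-0.075, 0.572)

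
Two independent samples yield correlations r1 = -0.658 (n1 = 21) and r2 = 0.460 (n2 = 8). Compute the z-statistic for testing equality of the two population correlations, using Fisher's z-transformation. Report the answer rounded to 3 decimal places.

z1 = atanh(-0.658) = -0.789278,  z2 = atanh(0.460) = 0.497311
SE = √(1/(n1−3) + 1/(n2−3)) = √(1/18 + 1/5) = √(0.0555556 + 0.2000000) = √0.2555556 = 0.505525
z = (z1 − z2)/SE = (-0.789278 − 0.497311) / 0.505525 = -1.286589 / 0.505525 = -2.545

-2.545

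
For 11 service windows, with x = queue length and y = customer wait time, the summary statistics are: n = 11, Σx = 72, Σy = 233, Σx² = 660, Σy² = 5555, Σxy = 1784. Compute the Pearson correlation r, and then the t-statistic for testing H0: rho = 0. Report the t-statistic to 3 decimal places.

3.477

S_xy = nΣxy − ΣxΣy = 11·1784 − 72·233 = 19624 − 16776 = 2848
S_xx = nΣx² − (Σx)² = 11·660 − 72² = 7260 − 5184 = 2076
S_yy = nΣy² − (Σy)² = 11·5555 − 233² = 61105 − 54289 = 6816
r = S_xy / √(S_xx·S_yy) = 2848 / √(2076·6816) = 2848 / √14150016 = 2848 / 3761.6507 = 0.7571
t = r·√(n−2)/√(1−r²) = 0.7571·√9 / √(1−0.573200) = 2.271300 / 0.653299 = 3.477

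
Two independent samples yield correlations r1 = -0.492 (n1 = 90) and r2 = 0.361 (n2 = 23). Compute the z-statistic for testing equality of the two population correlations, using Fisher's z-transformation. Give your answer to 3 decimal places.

-3.697

Fisher z-transforms: z1 = atanh(-0.492) = -0.538696, z2 = atanh(0.361) = 0.378035; difference d = -0.916731
Var(d) = 1/87 + 1/20 = 0.0114943 + 0.0500000 = 0.0614943
z = d/√Var(d) = -0.916731 / √0.0614943 = -0.916731 / 0.247980 = -3.697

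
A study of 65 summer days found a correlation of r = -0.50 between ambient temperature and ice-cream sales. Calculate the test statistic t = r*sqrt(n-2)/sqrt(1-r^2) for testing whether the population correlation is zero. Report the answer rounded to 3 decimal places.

t = r·√(n−2) / √(1−r²) with r = -0.50, n = 65
  = -0.50·√63 / √(1 − 0.2500)
  = -0.50·7.937254 / 0.866025
  = -3.968627 / 0.866025 = -4.583

-4.583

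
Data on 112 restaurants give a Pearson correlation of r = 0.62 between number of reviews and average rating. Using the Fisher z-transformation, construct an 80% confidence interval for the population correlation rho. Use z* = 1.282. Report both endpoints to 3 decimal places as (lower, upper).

(0.539, 0.690)

z_r = atanh(0.62) = 0.725005;  SE = 1/√(n−3) = 1/√109 = 0.095783
z-limits: 0.725005 ± 1.282·0.095783 = 0.725005 ± 0.122794 = [0.602211, 0.847799]
ρ-limits: (tanh 0.602211, tanh 0.847799) = (0.539, 0.690)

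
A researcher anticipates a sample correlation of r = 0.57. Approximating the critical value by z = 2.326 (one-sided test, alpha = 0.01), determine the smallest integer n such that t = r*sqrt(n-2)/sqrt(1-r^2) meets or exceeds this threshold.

Need r·√(n−2)/√(1−r²) ≥ 2.326
√(n−2) ≥ 2.326·√(1−0.3249) / 0.57 = 2.326·0.821645 / 0.57 = 3.3529
n−2 ≥ 11.2419  ⇒  n ≥ 13.2419
Smallest integer n = 14

14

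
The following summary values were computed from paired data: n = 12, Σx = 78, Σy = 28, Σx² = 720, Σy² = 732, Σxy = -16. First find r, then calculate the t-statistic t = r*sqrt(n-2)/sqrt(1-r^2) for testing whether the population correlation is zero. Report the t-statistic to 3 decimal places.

-1.953

S_xy = nΣxy − ΣxΣy = 12·(-16) − 78·28 = -192 − 2184 = -2376
S_xx = nΣx² − (Σx)² = 12·720 − 78² = 8640 − 6084 = 2556
S_yy = nΣy² − (Σy)² = 12·732 − 28² = 8784 − 784 = 8000
r = S_xy / √(S_xx·S_yy) = -2376 / √(2556·8000) = -2376 / √20448000 = -2376 / 4521.9465 = -0.5254
t = r·√(n−2)/√(1−r²) = -0.5254·√10 / √(1−0.276045) = -1.661461 / 0.850855 = -1.953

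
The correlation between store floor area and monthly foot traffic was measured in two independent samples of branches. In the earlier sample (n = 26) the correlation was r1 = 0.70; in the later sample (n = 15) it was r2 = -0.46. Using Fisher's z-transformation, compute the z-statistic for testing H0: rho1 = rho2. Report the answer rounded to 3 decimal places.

3.832

z1 = atanh(0.70) = 0.867301,  z2 = atanh(-0.46) = -0.497311
SE = √(1/(n1−3) + 1/(n2−3)) = √(1/23 + 1/12) = √(0.0434783 + 0.0833333) = √0.1268116 = 0.356106
z = (z1 − z2)/SE = (0.867301 − (-0.497311)) / 0.356106 = 1.364612 / 0.356106 = 3.832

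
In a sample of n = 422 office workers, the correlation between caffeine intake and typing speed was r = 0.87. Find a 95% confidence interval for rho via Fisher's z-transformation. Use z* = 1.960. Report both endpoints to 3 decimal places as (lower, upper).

z_r = atanh(0.87) = 1.333080;  SE = 1/√(n−3) = 1/√419 = 0.048853
z-limits: 1.333080 ± 1.960·0.048853 = 1.333080 ± 0.095752 = [1.237328, 1.428832]
ρ-limits: (tanh 1.237328, tanh 1.428832) = (0.845, 0.891)

(0.845, 0.891)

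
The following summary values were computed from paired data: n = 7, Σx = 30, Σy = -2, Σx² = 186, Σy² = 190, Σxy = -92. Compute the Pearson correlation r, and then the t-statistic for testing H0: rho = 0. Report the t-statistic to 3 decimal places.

Numerator: nΣxy − (Σx)(Σy) = 7·(-92) − (30)(-2) = -584
Denominator: √[(nΣx²−(Σx)²)(nΣy²−(Σy)²)]
  nΣx²−(Σx)² = 7·186 − 900 = 402;  nΣy²−(Σy)² = 7·190 − 4 = 1326
  √(402·1326) = √533052 = 730.1041
r = -584 / 730.1041 = -0.7999
t = r·√(n−2)/√(1−r²) = -0.7999·√5 / √(1−0.639840) = -1.788631 / 0.600133 = -2.980

-2.980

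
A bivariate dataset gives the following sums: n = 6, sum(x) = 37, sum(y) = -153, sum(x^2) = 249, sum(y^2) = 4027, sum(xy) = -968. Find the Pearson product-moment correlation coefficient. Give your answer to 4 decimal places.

-0.4791

S_xy = nΣxy − ΣxΣy = 6·(-968) − 37·(-153) = -5808 − (-5661) = -147
S_xx = nΣx² − (Σx)² = 6·249 − 37² = 1494 − 1369 = 125
S_yy = nΣy² − (Σy)² = 6·4027 − (-153)² = 24162 − 23409 = 753
r = S_xy / √(S_xx·S_yy) = -147 / √(125·753) = -147 / √94125 = -147 / 306.7980 = -0.4791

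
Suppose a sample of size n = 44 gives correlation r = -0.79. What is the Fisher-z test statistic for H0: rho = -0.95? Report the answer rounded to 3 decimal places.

4.869

Fisher z: atanh(-0.79) = -1.071432, atanh(-0.95) = -1.831781
z = (z_r − z_0)·√(n−3) = (-1.071432 − (-1.831781))·√41 = 0.760349 · 6.403124 = 4.869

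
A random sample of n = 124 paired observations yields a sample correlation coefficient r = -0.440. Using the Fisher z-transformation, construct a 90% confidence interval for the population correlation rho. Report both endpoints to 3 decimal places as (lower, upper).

(-0.552, -0.312)

Fisher z: z_r = atanh(r) = ½·ln((1+(-0.440))/(1−(-0.440))) = -0.472231
SE(z) = 1/√(n−3) = 1/√121 = 0.090909
90% ⇒ z* = 1.645; margin = 1.645·0.090909 = 0.149545
CI on z-scale: (-0.621776, -0.322686)
Back-transform: tanh(-0.621776) = -0.552363, tanh(-0.322686) = -0.311934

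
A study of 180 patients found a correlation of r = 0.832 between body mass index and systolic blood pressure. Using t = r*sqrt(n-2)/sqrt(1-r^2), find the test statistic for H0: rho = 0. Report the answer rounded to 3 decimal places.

t = r·√(n−2) / √(1−r²) with r = 0.832, n = 180
  = 0.832·√178 / √(1 − 0.692224)
  = 0.832·13.341664 / 0.554776
  = 11.100264 / 0.554776 = 20.009

20.009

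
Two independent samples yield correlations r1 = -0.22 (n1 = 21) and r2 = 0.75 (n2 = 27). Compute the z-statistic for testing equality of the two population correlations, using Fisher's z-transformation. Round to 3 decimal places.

z1 = atanh(-0.22) = -0.223656,  z2 = atanh(0.75) = 0.972955
SE = √(1/(n1−3) + 1/(n2−3)) = √(1/18 + 1/24) = √(0.0555556 + 0.0416667) = √0.0972223 = 0.311805
z = (z1 − z2)/SE = (-0.223656 − 0.972955) / 0.311805 = -1.196611 / 0.311805 = -3.838

-3.838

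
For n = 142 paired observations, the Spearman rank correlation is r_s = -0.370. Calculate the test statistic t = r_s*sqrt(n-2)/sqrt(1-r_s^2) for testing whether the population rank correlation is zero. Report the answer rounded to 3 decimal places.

-4.712

1 − r_s² = 1 − 0.136900 = 0.863100;  √(1−r_s²) = 0.929032
√(n−2) = √140 = 11.832160
t = r_s·√(n−2)/√(1−r_s²) = -0.370 · 11.832160 / 0.929032 = -4.712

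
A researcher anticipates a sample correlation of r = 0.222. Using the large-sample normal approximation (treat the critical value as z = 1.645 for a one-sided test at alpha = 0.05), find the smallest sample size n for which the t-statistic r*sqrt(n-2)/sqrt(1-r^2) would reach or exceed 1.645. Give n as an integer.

Need r·√(n−2)/√(1−r²) ≥ 1.645
√(n−2) ≥ 1.645·√(1−0.049284) / 0.222 = 1.645·0.975047 / 0.222 = 7.2250
n−2 ≥ 52.2006  ⇒  n ≥ 54.2006
Smallest integer n = 55

55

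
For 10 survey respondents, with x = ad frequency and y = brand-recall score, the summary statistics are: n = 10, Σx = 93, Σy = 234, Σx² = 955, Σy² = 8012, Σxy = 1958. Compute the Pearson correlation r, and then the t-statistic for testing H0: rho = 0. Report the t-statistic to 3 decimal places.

-1.451

Numerator: nΣxy − (Σx)(Σy) = 10·1958 − (93)(234) = -2182
Denominator: √[(nΣx²−(Σx)²)(nΣy²−(Σy)²)]
  nΣx²−(Σx)² = 10·955 − 8649 = 901;  nΣy²−(Σy)² = 10·8012 − 54756 = 25364
  √(901·25364) = √22852964 = 4780.4774
r = -2182 / 4780.4774 = -0.4564
t = r·√(n−2)/√(1−r²) = -0.4564·√8 / √(1−0.208301) = -1.290894 / 0.889775 = -1.451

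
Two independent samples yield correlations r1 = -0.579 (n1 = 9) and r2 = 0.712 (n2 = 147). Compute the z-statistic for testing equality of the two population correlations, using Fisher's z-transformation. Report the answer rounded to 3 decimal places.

Fisher z-transforms: z1 = atanh(-0.579) = -0.660957, z2 = atanh(0.712) = 0.891229; difference d = -1.552186
Var(d) = 1/6 + 1/144 = 0.1666667 + 0.0069444 = 0.1736111
z = d/√Var(d) = -1.552186 / √0.1736111 = -1.552186 / 0.416667 = -3.725

-3.725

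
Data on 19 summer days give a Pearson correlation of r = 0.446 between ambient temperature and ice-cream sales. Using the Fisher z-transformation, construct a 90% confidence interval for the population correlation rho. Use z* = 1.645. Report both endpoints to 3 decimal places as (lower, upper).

Fisher z: z_r = atanh(r) = ½·ln((1+0.446)/(1−0.446)) = 0.479696
SE(z) = 1/√(n−3) = 1/√16 = 0.250000
90% ⇒ z* = 1.645; margin = 1.645·0.250000 = 0.411250
CI on z-scale: (0.068446, 0.890946)
Back-transform: tanh(0.068446) = 0.068339, tanh(0.890946) = 0.711861

(0.068, 0.712)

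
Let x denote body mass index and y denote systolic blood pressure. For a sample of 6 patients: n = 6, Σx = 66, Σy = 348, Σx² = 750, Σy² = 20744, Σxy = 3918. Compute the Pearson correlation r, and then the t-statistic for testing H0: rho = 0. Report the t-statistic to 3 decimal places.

2.463

S_xy = nΣxy − ΣxΣy = 6·3918 − 66·348 = 23508 − 22968 = 540
S_xx = nΣx² − (Σx)² = 6·750 − 66² = 4500 − 4356 = 144
S_yy = nΣy² − (Σy)² = 6·20744 − 348² = 124464 − 121104 = 3360
r = S_xy / √(S_xx·S_yy) = 540 / √(144·3360) = 540 / √483840 = 540 / 695.5861 = 0.7763
t = r·√(n−2)/√(1−r²) = 0.7763·√4 / √(1−0.602642) = 1.552600 / 0.630363 = 2.463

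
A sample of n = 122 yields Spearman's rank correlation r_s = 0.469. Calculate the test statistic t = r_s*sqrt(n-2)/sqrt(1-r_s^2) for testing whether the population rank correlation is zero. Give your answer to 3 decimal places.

5.817

t = r_s·√(n−2) / √(1−r_s²) with r_s = 0.469, n = 122
  = 0.469·√120 / √(1 − 0.219961)
  = 0.469·10.954451 / 0.883198
  = 5.137638 / 0.883198 = 5.817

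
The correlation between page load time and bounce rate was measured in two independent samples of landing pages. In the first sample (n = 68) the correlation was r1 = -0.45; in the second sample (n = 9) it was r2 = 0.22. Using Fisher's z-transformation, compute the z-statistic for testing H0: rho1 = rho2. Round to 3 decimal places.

-1.660

Fisher z-transforms: z1 = atanh(-0.45) = -0.484700, z2 = atanh(0.22) = 0.223656; difference d = -0.708356
Var(d) = 1/65 + 1/6 = 0.0153846 + 0.1666667 = 0.1820513
z = d/√Var(d) = -0.708356 / √0.1820513 = -0.708356 / 0.426675 = -1.660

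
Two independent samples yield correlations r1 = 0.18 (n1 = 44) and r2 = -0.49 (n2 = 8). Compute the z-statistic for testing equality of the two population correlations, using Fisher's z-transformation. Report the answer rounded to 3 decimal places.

1.516

z1 = atanh(0.18) = 0.181983,  z2 = atanh(-0.49) = -0.536060
SE = √(1/(n1−3) + 1/(n2−3)) = √(1/41 + 1/5) = √(0.0243902 + 0.2000000) = √0.2243902 = 0.473698
z = (z1 − z2)/SE = (0.181983 − (-0.536060)) / 0.473698 = 0.718043 / 0.473698 = 1.516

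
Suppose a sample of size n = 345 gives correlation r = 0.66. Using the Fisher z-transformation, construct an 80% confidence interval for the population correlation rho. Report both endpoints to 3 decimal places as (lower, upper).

(0.619, 0.697)

z_r = atanh(0.66) = 0.792814;  SE = 1/√(n−3) = 1/√342 = 0.054074
z-limits: 0.792814 ± 1.282·0.054074 = 0.792814 ± 0.069323 = [0.723491, 0.862137]
ρ-limits: (tanh 0.723491, tanh 0.862137) = (0.619, 0.697)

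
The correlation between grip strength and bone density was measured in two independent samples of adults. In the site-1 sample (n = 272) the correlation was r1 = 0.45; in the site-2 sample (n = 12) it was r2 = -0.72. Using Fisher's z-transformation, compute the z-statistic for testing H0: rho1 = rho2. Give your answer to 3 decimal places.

4.109

Fisher z-transforms: z1 = atanh(0.45) = 0.484700, z2 = atanh(-0.72) = -0.907645; difference d = 1.392345
Var(d) = 1/269 + 1/9 = 0.0037175 + 0.1111111 = 0.1148286
z = d/√Var(d) = 1.392345 / √0.1148286 = 1.392345 / 0.338864 = 4.109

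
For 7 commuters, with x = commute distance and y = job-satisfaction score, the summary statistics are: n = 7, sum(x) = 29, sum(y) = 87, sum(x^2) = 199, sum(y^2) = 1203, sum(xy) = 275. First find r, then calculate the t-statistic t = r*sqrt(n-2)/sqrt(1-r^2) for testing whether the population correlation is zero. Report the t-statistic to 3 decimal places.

Numerator: nΣxy − (Σx)(Σy) = 7·275 − (29)(87) = -598
Denominator: √[(nΣx²−(Σx)²)(nΣy²−(Σy)²)]
  nΣx²−(Σx)² = 7·199 − 841 = 552;  nΣy²−(Σy)² = 7·1203 − 7569 = 852
  √(552·852) = √470304 = 685.7871
r = -598 / 685.7871 = -0.8720
t = r·√(n−2)/√(1−r²) = -0.8720·√5 / √(1−0.760384) = -1.949851 / 0.489506 = -3.983

-3.983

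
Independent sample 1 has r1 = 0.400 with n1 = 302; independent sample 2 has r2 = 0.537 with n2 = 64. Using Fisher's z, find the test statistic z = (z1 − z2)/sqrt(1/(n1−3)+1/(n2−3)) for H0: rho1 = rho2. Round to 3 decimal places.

Fisher z-transforms: z1 = atanh(0.400) = 0.423649, z2 = atanh(0.537) = 0.599930; difference d = -0.176281
Var(d) = 1/299 + 1/61 = 0.0033445 + 0.0163934 = 0.0197379
z = d/√Var(d) = -0.176281 / √0.0197379 = -0.176281 / 0.140492 = -1.255

-1.255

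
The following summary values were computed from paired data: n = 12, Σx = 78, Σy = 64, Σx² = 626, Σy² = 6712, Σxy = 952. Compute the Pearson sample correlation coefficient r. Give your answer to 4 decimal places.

Numerator: nΣxy − (Σx)(Σy) = 12·952 − (78)(64) = 6432
Denominator: √[(nΣx²−(Σx)²)(nΣy²−(Σy)²)]
  nΣx²−(Σx)² = 12·626 − 6084 = 1428;  nΣy²−(Σy)² = 12·6712 − 4096 = 76448
  √(1428·76448) = √109167744 = 10448.3369
r = 6432 / 10448.3369 = 0.6156

0.6156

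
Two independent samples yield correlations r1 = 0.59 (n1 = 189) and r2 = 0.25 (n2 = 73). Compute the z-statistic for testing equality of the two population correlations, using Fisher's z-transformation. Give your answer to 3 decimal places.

Fisher z-transforms: z1 = atanh(0.59) = 0.677666, z2 = atanh(0.25) = 0.255413; difference d = 0.422253
Var(d) = 1/186 + 1/70 = 0.0053763 + 0.0142857 = 0.0196620
z = d/√Var(d) = 0.422253 / √0.0196620 = 0.422253 / 0.140221 = 3.011

3.011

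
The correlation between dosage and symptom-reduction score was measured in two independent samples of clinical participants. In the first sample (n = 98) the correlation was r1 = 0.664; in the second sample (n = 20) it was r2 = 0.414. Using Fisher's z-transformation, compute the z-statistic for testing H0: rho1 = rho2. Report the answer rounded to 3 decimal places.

z1 = atanh(0.664) = 0.799934,  z2 = atanh(0.414) = 0.440429
SE = √(1/(n1−3) + 1/(n2−3)) = √(1/95 + 1/17) = √(0.0105263 + 0.0588235) = √0.0693498 = 0.263344
z = (z1 − z2)/SE = (0.799934 − 0.440429) / 0.263344 = 0.359505 / 0.263344 = 1.365

1.365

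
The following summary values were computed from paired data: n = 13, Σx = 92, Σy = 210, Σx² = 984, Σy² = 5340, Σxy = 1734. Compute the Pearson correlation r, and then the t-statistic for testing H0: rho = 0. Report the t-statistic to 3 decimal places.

S_xy = nΣxy − ΣxΣy = 13·1734 − 92·210 = 22542 − 19320 = 3222
S_xx = nΣx² − (Σx)² = 13·984 − 92² = 12792 − 8464 = 4328
S_yy = nΣy² − (Σy)² = 13·5340 − 210² = 69420 − 44100 = 25320
r = S_xy / √(S_xx·S_yy) = 3222 / √(4328·25320) = 3222 / √109584960 = 3222 / 10468.2835 = 0.3078
t = r·√(n−2)/√(1−r²) = 0.3078·√11 / √(1−0.094741) = 1.020857 / 0.951451 = 1.073

1.073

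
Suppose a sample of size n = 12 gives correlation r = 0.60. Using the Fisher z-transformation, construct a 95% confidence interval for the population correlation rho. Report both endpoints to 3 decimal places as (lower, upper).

Fisher z: z_r = atanh(r) = ½·ln((1+0.60)/(1−0.60)) = 0.693147
SE(z) = 1/√(n−3) = 1/√9 = 0.333333
95% ⇒ z* = 1.960; margin = 1.960·0.333333 = 0.653333
CI on z-scale: (0.039814, 1.346480)
Back-transform: tanh(0.039814) = 0.039793, tanh(1.346480) = 0.873220

(0.040, 0.873)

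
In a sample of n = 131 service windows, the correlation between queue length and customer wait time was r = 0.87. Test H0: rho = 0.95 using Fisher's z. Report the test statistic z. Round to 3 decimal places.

-5.642

z_r = atanh(0.87) = 1.333080,  z_0 = atanh(0.95) = 1.831781
SE = 1/√(n−3) = 1/√128 = 0.088388
z = (z_r − z_0)/SE = (1.333080 − 1.831781) / 0.088388 = -0.498701 / 0.088388 = -5.642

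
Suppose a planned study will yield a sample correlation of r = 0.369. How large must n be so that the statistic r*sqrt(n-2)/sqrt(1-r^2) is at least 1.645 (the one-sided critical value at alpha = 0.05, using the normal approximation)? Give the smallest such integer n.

20

r√(n−2)/√(1−r²) ≥ 1.645  ⇔  n−2 ≥ (1.645)²·(1−r²)/r²
(1−r²)/r² = (1−0.136161)/0.136161 = 6.3442
n ≥ 2 + 2.706025·6.3442 = 2 + 17.1676 = 19.1676
⌈19.1676⌉ = 20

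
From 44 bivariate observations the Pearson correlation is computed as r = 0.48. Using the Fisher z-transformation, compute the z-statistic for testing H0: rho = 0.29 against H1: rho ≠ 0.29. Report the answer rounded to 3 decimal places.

1.437

z_r = atanh(0.48) = 0.522984,  z_0 = atanh(0.29) = 0.298566
SE = 1/√(n−3) = 1/√41 = 0.156174
z = (z_r − z_0)/SE = (0.522984 − 0.298566) / 0.156174 = 0.224418 / 0.156174 = 1.437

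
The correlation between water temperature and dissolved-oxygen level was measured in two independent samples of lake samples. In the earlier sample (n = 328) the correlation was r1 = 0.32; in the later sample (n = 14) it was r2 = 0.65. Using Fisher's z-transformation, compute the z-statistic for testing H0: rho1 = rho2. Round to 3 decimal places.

z1 = atanh(0.32) = 0.331647,  z2 = atanh(0.65) = 0.775299
SE = √(1/(n1−3) + 1/(n2−3)) = √(1/325 + 1/11) = √(0.0030769 + 0.0909091) = √0.0939860 = 0.306571
z = (z1 − z2)/SE = (0.331647 − 0.775299) / 0.306571 = -0.443652 / 0.306571 = -1.447

-1.447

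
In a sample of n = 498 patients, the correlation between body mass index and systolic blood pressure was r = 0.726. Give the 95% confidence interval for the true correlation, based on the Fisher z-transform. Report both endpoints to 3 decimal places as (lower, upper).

Fisher z: z_r = atanh(r) = ½·ln((1+0.726)/(1−0.726)) = 0.920217
SE(z) = 1/√(n−3) = 1/√495 = 0.044947
95% ⇒ z* = 1.960; margin = 1.960·0.044947 = 0.088096
CI on z-scale: (0.832121, 1.008313)
Back-transform: tanh(0.832121) = 0.681613, tanh(1.008313) = 0.765063

(0.682, 0.765)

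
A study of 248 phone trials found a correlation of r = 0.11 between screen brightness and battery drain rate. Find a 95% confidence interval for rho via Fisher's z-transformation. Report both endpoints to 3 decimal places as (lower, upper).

z_r = atanh(0.11) = 0.110447;  SE = 1/√(n−3) = 1/√245 = 0.063888
z-limits: 0.110447 ± 1.960·0.063888 = 0.110447 ± 0.125220 = [-0.014773, 0.235667]
ρ-limits: (tanh -0.014773, tanh 0.235667) = (-0.015, 0.231)

(-0.015, 0.231)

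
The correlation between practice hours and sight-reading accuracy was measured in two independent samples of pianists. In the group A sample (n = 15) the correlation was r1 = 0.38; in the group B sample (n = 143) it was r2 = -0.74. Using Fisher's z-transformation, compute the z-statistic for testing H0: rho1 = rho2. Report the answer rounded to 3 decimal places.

4.490

Fisher z-transforms: z1 = atanh(0.38) = 0.400060, z2 = atanh(-0.74) = -0.950479; difference d = 1.350539
Var(d) = 1/12 + 1/140 = 0.0833333 + 0.0071429 = 0.0904762
z = d/√Var(d) = 1.350539 / √0.0904762 = 1.350539 / 0.300793 = 4.490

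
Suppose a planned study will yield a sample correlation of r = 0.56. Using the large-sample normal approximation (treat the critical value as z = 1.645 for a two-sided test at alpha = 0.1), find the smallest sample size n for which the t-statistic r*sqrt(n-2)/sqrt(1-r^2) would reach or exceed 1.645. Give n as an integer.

8

r√(n−2)/√(1−r²) ≥ 1.645  ⇔  n−2 ≥ (1.645)²·(1−r²)/r²
(1−r²)/r² = (1−0.3136)/0.3136 = 2.1888
n ≥ 2 + 2.706025·2.1888 = 2 + 5.9229 = 7.9229
⌈7.9229⌉ = 8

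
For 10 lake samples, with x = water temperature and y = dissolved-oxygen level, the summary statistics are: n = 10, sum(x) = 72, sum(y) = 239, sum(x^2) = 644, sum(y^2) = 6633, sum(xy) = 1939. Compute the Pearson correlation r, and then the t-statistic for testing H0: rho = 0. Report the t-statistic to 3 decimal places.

Numerator: nΣxy − (Σx)(Σy) = 10·1939 − (72)(239) = 2182
Denominator: √[(nΣx²−(Σx)²)(nΣy²−(Σy)²)]
  nΣx²−(Σx)² = 10·644 − 5184 = 1256;  nΣy²−(Σy)² = 10·6633 − 57121 = 9209
  √(1256·9209) = √11566504 = 3400.9563
r = 2182 / 3400.9563 = 0.6416
t = r·√(n−2)/√(1−r²) = 0.6416·√8 / √(1−0.411651) = 1.814719 / 0.767039 = 2.366

2.366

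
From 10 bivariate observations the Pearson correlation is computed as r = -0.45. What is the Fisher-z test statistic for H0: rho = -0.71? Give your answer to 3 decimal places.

1.065

z_r = atanh(-0.45) = -0.484700,  z_0 = atanh(-0.71) = -0.887184
SE = 1/√(n−3) = 1/√7 = 0.377964
z = (z_r − z_0)/SE = (-0.484700 − (-0.887184)) / 0.377964 = 0.402484 / 0.377964 = 1.065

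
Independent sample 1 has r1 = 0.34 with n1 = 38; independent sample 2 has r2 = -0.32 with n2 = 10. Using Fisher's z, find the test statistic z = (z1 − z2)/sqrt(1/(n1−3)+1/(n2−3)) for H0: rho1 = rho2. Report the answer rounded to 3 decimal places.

z1 = atanh(0.34) = 0.354093,  z2 = atanh(-0.32) = -0.331647
SE = √(1/(n1−3) + 1/(n2−3)) = √(1/35 + 1/7) = √(0.0285714 + 0.1428571) = √0.1714285 = 0.414039
z = (z1 − z2)/SE = (0.354093 − (-0.331647)) / 0.414039 = 0.685740 / 0.414039 = 1.656

1.656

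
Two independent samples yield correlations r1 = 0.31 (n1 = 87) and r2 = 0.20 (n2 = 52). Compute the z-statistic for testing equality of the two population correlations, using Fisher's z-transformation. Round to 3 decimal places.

z1 = atanh(0.31) = 0.320545,  z2 = atanh(0.20) = 0.202733
SE = √(1/(n1−3) + 1/(n2−3)) = √(1/84 + 1/49) = √(0.0119048 + 0.0204082) = √0.0323130 = 0.179758
z = (z1 − z2)/SE = (0.320545 − 0.202733) / 0.179758 = 0.117812 / 0.179758 = 0.655

0.655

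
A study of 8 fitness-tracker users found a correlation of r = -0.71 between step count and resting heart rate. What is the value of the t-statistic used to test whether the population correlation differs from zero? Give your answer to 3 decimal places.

-2.470

1 − r² = 1 − 0.5041 = 0.4959;  √(1−r²) = 0.704202
√(n−2) = √6 = 2.449490
t = r·√(n−2)/√(1−r²) = -0.71 · 2.449490 / 0.704202 = -2.470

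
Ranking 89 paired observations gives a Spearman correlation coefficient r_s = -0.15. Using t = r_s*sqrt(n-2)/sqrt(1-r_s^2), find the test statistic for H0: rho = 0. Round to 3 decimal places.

-1.415

1 − r_s² = 1 − 0.0225 = 0.9775;  √(1−r_s²) = 0.988686
√(n−2) = √87 = 9.327379
t = r_s·√(n−2)/√(1−r_s²) = -0.15 · 9.327379 / 0.988686 = -1.415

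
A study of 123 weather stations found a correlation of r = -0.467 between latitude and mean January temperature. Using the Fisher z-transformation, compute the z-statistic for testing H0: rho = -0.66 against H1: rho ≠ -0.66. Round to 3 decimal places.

z_r = atanh(-0.467) = -0.506227,  z_0 = atanh(-0.66) = -0.792814
SE = 1/√(n−3) = 1/√120 = 0.091287
z = (z_r − z_0)/SE = (-0.506227 − (-0.792814)) / 0.091287 = 0.286587 / 0.091287 = 3.139

3.139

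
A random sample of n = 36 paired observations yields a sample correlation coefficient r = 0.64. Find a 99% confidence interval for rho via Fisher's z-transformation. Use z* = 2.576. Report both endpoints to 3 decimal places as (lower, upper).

(0.300, 0.836)

Fisher z: z_r = atanh(r) = ½·ln((1+0.64)/(1−0.64)) = 0.758174
SE(z) = 1/√(n−3) = 1/√33 = 0.174078
99% ⇒ z* = 2.576; margin = 2.576·0.174078 = 0.448425
CI on z-scale: (0.309749, 1.206599)
Back-transform: tanh(0.309749) = 0.300209, tanh(1.206599) = 0.835656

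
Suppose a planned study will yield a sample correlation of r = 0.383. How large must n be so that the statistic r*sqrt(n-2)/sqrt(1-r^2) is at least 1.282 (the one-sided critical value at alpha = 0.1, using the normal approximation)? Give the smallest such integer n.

r√(n−2)/√(1−r²) ≥ 1.282  ⇔  n−2 ≥ (1.282)²·(1−r²)/r²
(1−r²)/r² = (1−0.146689)/0.146689 = 5.8171
n ≥ 2 + 1.643524·5.8171 = 2 + 9.5605 = 11.5605
⌈11.5605⌉ = 12

12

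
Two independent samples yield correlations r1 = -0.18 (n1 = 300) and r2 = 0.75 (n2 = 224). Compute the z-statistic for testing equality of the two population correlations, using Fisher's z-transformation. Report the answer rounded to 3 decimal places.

-13.001

z1 = atanh(-0.18) = -0.181983,  z2 = atanh(0.75) = 0.972955
SE = √(1/(n1−3) + 1/(n2−3)) = √(1/297 + 1/221) = √(0.0033670 + 0.0045249) = √0.0078919 = 0.088836
z = (z1 − z2)/SE = (-0.181983 − 0.972955) / 0.088836 = -1.154938 / 0.088836 = -13.001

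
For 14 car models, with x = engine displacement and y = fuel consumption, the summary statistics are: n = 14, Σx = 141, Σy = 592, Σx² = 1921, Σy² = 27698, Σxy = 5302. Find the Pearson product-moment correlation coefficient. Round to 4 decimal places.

-0.5715

S_xy = nΣxy − ΣxΣy = 14·5302 − 141·592 = 74228 − 83472 = -9244
S_xx = nΣx² − (Σx)² = 14·1921 − 141² = 26894 − 19881 = 7013
S_yy = nΣy² − (Σy)² = 14·27698 − 592² = 387772 − 350464 = 37308
r = S_xy / √(S_xx·S_yy) = -9244 / √(7013·37308) = -9244 / √261641004 = -9244 / 16175.3208 = -0.5715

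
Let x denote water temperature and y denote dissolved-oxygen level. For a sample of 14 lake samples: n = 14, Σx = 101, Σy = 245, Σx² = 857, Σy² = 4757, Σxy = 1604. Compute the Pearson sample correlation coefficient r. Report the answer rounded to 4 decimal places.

Numerator: nΣxy − (Σx)(Σy) = 14·1604 − (101)(245) = -2289
Denominator: √[(nΣx²−(Σx)²)(nΣy²−(Σy)²)]
  nΣx²−(Σx)² = 14·857 − 10201 = 1797;  nΣy²−(Σy)² = 14·4757 − 60025 = 6573
  √(1797·6573) = √11811681 = 3436.8126
r = -2289 / 3436.8126 = -0.6660

-0.6660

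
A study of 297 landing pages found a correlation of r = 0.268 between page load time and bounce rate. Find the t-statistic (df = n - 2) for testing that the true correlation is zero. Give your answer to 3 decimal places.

1 − r² = 1 − 0.071824 = 0.928176;  √(1−r²) = 0.963419
√(n−2) = √295 = 17.175564
t = r·√(n−2)/√(1−r²) = 0.268 · 17.175564 / 0.963419 = 4.778

4.778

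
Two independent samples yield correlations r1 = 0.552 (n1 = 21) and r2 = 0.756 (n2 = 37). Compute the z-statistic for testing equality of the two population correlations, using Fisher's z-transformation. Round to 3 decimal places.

z1 = atanh(0.552) = 0.621253,  z2 = atanh(0.756) = 0.986813
SE = √(1/(n1−3) + 1/(n2−3)) = √(1/18 + 1/34) = √(0.0555556 + 0.0294118) = √0.0849674 = 0.291492
z = (z1 − z2)/SE = (0.621253 − 0.986813) / 0.291492 = -0.365560 / 0.291492 = -1.254

-1.254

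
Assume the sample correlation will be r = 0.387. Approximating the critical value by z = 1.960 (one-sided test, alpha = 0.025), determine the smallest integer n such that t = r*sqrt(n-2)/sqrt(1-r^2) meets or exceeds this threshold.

24

r√(n−2)/√(1−r²) ≥ 1.960  ⇔  n−2 ≥ (1.960)²·(1−r²)/r²
(1−r²)/r² = (1−0.149769)/0.149769 = 5.6769
n ≥ 2 + 3.8416·5.6769 = 2 + 21.8084 = 23.8084
⌈23.8084⌉ = 24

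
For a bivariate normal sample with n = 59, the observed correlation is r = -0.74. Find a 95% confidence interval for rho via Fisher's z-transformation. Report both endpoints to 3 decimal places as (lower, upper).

(-0.837, -0.597)

Fisher z: z_r = atanh(r) = ½·ln((1+(-0.74))/(1−(-0.74))) = -0.950479
SE(z) = 1/√(n−3) = 1/√56 = 0.133631
95% ⇒ z* = 1.960; margin = 1.960·0.133631 = 0.261917
CI on z-scale: (-1.212396, -0.688562)
Back-transform: tanh(-1.212396) = -0.837397, tanh(-0.688562) = -0.597057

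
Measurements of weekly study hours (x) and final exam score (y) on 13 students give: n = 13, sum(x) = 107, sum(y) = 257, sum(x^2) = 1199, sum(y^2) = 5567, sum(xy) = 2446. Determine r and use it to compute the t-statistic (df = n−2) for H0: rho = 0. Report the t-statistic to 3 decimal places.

5.145

S_xy = nΣxy − ΣxΣy = 13·2446 − 107·257 = 31798 − 27499 = 4299
S_xx = nΣx² − (Σx)² = 13·1199 − 107² = 15587 − 11449 = 4138
S_yy = nΣy² − (Σy)² = 13·5567 − 257² = 72371 − 66049 = 6322
r = S_xy / √(S_xx·S_yy) = 4299 / √(4138·6322) = 4299 / √26160436 = 4299 / 5114.7274 = 0.8405
t = r·√(n−2)/√(1−r²) = 0.8405·√11 / √(1−0.706440) = 2.787623 / 0.541812 = 5.145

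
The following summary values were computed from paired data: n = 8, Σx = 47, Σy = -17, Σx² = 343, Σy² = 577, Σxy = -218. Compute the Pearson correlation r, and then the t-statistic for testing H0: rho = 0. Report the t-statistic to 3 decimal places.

S_xy = nΣxy − ΣxΣy = 8·(-218) − 47·(-17) = -1744 − (-799) = -945
S_xx = nΣx² − (Σx)² = 8·343 − 47² = 2744 − 2209 = 535
S_yy = nΣy² − (Σy)² = 8·577 − (-17)² = 4616 − 289 = 4327
r = S_xy / √(S_xx·S_yy) = -945 / √(535·4327) = -945 / √2314945 = -945 / 1521.4943 = -0.6211
t = r·√(n−2)/√(1−r²) = -0.6211·√6 / √(1−0.385765) = -1.521378 / 0.783731 = -1.941

-1.941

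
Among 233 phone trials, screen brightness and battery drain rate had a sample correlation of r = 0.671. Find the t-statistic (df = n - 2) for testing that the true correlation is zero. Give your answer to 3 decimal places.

1 − r² = 1 − 0.450241 = 0.549759;  √(1−r²) = 0.741457
√(n−2) = √231 = 15.198684
t = r·√(n−2)/√(1−r²) = 0.671 · 15.198684 / 0.741457 = 13.754

13.754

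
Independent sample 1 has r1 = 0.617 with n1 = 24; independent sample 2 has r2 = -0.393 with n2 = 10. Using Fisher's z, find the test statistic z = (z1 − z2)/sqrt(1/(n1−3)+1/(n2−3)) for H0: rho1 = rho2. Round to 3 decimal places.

2.602

Fisher z-transforms: z1 = atanh(0.617) = 0.720146, z2 = atanh(-0.393) = -0.415343; difference d = 1.135489
Var(d) = 1/21 + 1/7 = 0.0476190 + 0.1428571 = 0.1904761
z = d/√Var(d) = 1.135489 / √0.1904761 = 1.135489 / 0.436436 = 2.602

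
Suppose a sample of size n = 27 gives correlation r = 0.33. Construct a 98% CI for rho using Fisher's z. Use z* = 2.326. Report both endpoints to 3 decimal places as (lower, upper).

z_r = atanh(0.33) = 0.342828;  SE = 1/√(n−3) = 1/√24 = 0.204124
z-limits: 0.342828 ± 2.326·0.204124 = 0.342828 ± 0.474792 = [-0.131964, 0.817620]
ρ-limits: (tanh -0.131964, tanh 0.817620) = (-0.131, 0.674)

(-0.131, 0.674)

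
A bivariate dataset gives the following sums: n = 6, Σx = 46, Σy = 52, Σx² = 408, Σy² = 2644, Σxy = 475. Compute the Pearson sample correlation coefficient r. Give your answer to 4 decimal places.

0.2191

S_xy = nΣxy − ΣxΣy = 6·475 − 46·52 = 2850 − 2392 = 458
S_xx = nΣx² − (Σx)² = 6·408 − 46² = 2448 − 2116 = 332
S_yy = nΣy² − (Σy)² = 6·2644 − 52² = 15864 − 2704 = 13160
r = S_xy / √(S_xx·S_yy) = 458 / √(332·13160) = 458 / √4369120 = 458 / 2090.2440 = 0.2191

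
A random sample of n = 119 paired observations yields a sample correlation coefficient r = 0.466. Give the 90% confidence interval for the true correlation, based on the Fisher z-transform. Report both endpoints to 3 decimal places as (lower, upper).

(0.338, 0.577)

Fisher z: z_r = atanh(r) = ½·ln((1+0.466)/(1−0.466)) = 0.504949
SE(z) = 1/√(n−3) = 1/√116 = 0.092848
90% ⇒ z* = 1.645; margin = 1.645·0.092848 = 0.152735
CI on z-scale: (0.352214, 0.657684)
Back-transform: tanh(0.352214) = 0.338338, tanh(0.657684) = 0.576820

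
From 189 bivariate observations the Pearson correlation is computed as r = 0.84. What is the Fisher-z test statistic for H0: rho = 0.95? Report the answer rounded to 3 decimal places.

-8.328

Fisher z: atanh(0.84) = 1.221174, atanh(0.95) = 1.831781
z = (z_r − z_0)·√(n−3) = (1.221174 − 1.831781)·√186 = -0.610607 · 13.638182 = -8.328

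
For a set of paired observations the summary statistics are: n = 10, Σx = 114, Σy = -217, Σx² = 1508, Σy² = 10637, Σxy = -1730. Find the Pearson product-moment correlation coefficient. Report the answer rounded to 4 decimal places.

Numerator: nΣxy − (Σx)(Σy) = 10·(-1730) − (114)(-217) = 7438
Denominator: √[(nΣx²−(Σx)²)(nΣy²−(Σy)²)]
  nΣx²−(Σx)² = 10·1508 − 12996 = 2084;  nΣy²−(Σy)² = 10·10637 − 47089 = 59281
  √(2084·59281) = √123541604 = 11114.9271
r = 7438 / 11114.9271 = 0.6692

0.6692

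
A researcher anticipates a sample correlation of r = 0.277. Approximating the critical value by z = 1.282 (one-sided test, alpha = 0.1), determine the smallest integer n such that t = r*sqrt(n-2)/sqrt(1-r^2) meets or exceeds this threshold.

Need r·√(n−2)/√(1−r²) ≥ 1.282
√(n−2) ≥ 1.282·√(1−0.076729) / 0.277 = 1.282·0.960870 / 0.277 = 4.4471
n−2 ≥ 19.7767  ⇒  n ≥ 21.7767
Smallest integer n = 22

22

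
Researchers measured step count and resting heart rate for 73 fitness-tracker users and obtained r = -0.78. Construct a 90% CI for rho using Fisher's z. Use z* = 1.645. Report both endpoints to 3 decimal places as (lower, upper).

(-0.846, -0.690)

z_r = atanh(-0.78) = -1.045371;  SE = 1/√(n−3) = 1/√70 = 0.119523
z-limits: -1.045371 ± 1.645·0.119523 = -1.045371 ± 0.196615 = [-1.241986, -0.848756]
ρ-limits: (tanh -1.241986, tanh -0.848756) = (-0.846, -0.690)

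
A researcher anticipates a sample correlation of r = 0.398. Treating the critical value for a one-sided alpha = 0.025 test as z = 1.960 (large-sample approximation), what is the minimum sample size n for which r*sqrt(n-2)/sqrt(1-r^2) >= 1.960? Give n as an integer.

Need r·√(n−2)/√(1−r²) ≥ 1.960
√(n−2) ≥ 1.960·√(1−0.158404) / 0.398 = 1.960·0.917385 / 0.398 = 4.5178
n−2 ≥ 20.4105  ⇒  n ≥ 22.4105
Smallest integer n = 23

23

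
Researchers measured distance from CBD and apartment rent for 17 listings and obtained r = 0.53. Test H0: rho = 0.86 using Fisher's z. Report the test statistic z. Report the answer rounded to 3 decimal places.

-2.631

Fisher z: atanh(0.53) = 0.590145, atanh(0.86) = 1.293345
z = (z_r − z_0)·√(n−3) = (0.590145 − 1.293345)·√14 = -0.703200 · 3.741657 = -2.631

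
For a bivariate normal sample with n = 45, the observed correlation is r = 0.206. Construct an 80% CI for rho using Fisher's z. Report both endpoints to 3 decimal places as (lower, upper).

Fisher z: z_r = atanh(r) = ½·ln((1+0.206)/(1−0.206)) = 0.208990
SE(z) = 1/√(n−3) = 1/√42 = 0.154303
80% ⇒ z* = 1.282; margin = 1.282·0.154303 = 0.197816
CI on z-scale: (0.011174, 0.406806)
Back-transform: tanh(0.011174) = 0.011174, tanh(0.406806) = 0.385757

(0.011, 0.386)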